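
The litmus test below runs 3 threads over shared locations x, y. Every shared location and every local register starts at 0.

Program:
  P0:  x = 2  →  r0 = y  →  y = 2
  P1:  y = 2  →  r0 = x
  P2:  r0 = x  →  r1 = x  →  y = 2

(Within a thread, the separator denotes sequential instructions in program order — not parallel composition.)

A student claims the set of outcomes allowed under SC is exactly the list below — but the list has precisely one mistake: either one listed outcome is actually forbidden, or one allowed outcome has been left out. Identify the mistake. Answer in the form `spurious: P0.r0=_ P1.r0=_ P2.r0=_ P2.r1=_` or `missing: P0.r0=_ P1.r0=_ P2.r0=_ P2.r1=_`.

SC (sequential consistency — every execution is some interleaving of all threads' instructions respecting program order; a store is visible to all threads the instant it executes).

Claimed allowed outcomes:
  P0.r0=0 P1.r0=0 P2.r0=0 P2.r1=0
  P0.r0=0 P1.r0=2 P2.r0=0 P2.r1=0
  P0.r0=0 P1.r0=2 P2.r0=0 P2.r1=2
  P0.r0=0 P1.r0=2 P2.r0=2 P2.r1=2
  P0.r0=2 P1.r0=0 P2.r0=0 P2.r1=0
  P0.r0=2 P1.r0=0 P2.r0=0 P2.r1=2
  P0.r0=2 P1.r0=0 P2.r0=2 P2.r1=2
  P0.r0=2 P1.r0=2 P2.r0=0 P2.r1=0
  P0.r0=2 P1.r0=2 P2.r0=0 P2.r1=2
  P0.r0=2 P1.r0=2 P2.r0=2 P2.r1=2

outcome vector order: (P0.r0,P1.r0,P2.r0,P2.r1)
SC: 9 outcomes — {0/2/0/0 0/2/0/2 0/2/2/2 2/0/0/0 2/0/0/2 2/0/2/2 2/2/0/0 2/2/0/2 2/2/2/2}
claimed∖SC = {0/0/0/0}

spurious: P0.r0=0 P1.r0=0 P2.r0=0 P2.r1=0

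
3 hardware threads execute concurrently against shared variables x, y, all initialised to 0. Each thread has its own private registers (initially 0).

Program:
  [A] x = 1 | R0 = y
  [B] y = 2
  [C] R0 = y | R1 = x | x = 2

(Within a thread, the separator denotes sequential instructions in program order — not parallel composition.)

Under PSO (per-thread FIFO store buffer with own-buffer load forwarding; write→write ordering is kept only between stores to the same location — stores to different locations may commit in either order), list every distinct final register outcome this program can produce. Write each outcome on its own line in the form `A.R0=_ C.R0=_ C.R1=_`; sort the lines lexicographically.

outcome vector order: (A.R0,C.R0,C.R1)
|PSO outcomes| = 8

A.R0=0 C.R0=0 C.R1=0
A.R0=0 C.R0=0 C.R1=1
A.R0=0 C.R0=2 C.R1=0
A.R0=0 C.R0=2 C.R1=1
A.R0=2 C.R0=0 C.R1=0
A.R0=2 C.R0=0 C.R1=1
A.R0=2 C.R0=2 C.R1=0
A.R0=2 C.R0=2 C.R1=1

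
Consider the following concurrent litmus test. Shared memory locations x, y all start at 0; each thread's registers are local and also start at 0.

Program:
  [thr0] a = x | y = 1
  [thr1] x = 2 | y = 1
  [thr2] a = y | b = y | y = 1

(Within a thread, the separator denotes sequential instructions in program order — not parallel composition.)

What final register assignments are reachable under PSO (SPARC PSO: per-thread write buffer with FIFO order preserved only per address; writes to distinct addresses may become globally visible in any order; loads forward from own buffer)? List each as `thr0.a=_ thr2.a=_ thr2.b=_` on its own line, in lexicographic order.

outcome vector order: (thr0.a,thr2.a,thr2.b)
|PSO outcomes| = 6

thr0.a=0 thr2.a=0 thr2.b=0
thr0.a=0 thr2.a=0 thr2.b=1
thr0.a=0 thr2.a=1 thr2.b=1
thr0.a=2 thr2.a=0 thr2.b=0
thr0.a=2 thr2.a=0 thr2.b=1
thr0.a=2 thr2.a=1 thr2.b=1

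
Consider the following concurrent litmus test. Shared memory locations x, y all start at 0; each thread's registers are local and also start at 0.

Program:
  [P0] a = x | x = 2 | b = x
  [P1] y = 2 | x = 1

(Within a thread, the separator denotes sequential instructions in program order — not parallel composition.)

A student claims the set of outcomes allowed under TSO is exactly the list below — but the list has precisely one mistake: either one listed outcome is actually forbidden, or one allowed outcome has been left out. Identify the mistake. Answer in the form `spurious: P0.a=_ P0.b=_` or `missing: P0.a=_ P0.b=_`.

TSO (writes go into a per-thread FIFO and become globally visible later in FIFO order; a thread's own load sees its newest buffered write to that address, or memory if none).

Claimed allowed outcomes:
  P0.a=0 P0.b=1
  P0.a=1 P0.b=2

outcome vector order: (P0.a,P0.b)
TSO: 3 outcomes — {(0,1), (0,2), (1,2)}
TSO∖claimed = {(0,2)}

missing: P0.a=0 P0.b=2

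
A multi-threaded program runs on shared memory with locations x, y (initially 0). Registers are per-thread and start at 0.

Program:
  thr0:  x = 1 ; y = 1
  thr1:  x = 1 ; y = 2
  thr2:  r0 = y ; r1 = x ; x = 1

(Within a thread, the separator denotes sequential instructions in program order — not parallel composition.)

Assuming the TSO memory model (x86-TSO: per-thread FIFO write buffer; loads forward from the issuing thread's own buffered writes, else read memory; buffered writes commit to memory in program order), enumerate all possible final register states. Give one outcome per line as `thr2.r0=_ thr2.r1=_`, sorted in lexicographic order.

thr2.r0=0 thr2.r1=0
thr2.r0=0 thr2.r1=1
thr2.r0=1 thr2.r1=1
thr2.r0=2 thr2.r1=1

outcome vector order: (thr2.r0,thr2.r1)
|TSO outcomes| = 4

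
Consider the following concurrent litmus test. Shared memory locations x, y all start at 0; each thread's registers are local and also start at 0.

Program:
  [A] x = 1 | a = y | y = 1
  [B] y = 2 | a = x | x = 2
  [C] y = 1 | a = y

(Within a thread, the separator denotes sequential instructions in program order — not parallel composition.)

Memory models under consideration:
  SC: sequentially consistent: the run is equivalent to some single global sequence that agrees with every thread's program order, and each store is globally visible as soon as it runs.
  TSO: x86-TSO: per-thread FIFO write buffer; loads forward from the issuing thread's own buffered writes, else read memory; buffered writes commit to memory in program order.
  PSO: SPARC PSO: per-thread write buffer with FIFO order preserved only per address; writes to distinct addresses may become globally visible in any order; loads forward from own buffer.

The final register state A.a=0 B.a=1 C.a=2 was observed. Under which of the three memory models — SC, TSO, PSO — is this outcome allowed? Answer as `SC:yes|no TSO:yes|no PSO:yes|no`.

SC:yes TSO:yes PSO:yes

outcome vector order: (A.a,B.a,C.a)
SC (9): 011; 012; 101; 111; 112; 201; 202; 211; 212
TSO (12): 001; 002; 011; 012; 101; 102; 111; 112; 201; 202; 211; 212
PSO (12): 001; 002; 011; 012; 101; 102; 111; 112; 201; 202; 211; 212
target 012 ∈ {SC,TSO,PSO}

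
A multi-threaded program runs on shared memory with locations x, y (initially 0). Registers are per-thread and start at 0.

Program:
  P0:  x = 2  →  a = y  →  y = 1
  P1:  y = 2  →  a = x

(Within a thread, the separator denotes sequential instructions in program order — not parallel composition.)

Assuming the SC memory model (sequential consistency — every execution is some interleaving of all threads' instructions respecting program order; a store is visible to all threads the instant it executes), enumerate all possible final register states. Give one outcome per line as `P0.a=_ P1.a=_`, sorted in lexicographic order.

outcome vector order: (P0.a,P1.a)
|SC outcomes| = 3

P0.a=0 P1.a=2
P0.a=2 P1.a=0
P0.a=2 P1.a=2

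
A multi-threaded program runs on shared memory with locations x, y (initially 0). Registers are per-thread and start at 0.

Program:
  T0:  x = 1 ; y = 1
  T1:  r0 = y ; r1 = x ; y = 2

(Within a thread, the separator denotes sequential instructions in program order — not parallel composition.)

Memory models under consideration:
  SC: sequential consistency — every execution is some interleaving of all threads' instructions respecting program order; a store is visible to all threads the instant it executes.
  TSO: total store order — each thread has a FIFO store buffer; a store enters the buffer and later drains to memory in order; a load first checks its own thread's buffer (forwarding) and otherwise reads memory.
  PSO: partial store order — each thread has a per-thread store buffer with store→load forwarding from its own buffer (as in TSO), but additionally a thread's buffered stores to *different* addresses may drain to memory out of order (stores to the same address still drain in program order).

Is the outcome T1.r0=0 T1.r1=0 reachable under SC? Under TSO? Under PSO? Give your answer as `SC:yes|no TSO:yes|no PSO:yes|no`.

SC:yes TSO:yes PSO:yes

outcome vector order: (T1.r0,T1.r1)
SC: 3 outcomes — {<0 0>; <0 1>; <1 1>}
TSO: 3 outcomes — {<0 0>; <0 1>; <1 1>}
PSO: 4 outcomes — {<0 0>; <0 1>; <1 0>; <1 1>}
target <0 0> ∈ {SC,TSO,PSO}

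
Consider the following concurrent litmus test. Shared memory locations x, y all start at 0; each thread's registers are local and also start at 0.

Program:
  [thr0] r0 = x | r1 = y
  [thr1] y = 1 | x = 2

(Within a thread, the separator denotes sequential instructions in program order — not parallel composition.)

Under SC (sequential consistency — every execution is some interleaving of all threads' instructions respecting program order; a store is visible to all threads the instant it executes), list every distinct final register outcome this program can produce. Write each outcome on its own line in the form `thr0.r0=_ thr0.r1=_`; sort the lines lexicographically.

thr0.r0=0 thr0.r1=0
thr0.r0=0 thr0.r1=1
thr0.r0=2 thr0.r1=1

outcome vector order: (thr0.r0,thr0.r1)
|SC outcomes| = 3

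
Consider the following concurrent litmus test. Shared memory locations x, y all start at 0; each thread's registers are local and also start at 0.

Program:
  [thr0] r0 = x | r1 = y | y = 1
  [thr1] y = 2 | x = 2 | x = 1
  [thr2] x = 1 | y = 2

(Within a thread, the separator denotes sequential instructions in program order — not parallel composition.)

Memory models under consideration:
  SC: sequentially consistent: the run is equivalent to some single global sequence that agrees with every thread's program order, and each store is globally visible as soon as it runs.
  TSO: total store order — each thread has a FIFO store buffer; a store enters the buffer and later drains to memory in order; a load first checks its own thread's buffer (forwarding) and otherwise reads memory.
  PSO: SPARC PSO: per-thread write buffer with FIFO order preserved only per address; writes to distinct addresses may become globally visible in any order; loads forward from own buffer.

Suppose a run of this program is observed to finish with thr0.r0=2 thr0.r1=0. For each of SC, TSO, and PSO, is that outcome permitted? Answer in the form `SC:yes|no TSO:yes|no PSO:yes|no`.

SC:no TSO:no PSO:yes

outcome vector order: (thr0.r0,thr0.r1)
[SC] allowed = {00 02 10 12 22}
[TSO] allowed = {00 02 10 12 22}
[PSO] allowed = {00 02 10 12 20 22}
target 20 ∈ {PSO}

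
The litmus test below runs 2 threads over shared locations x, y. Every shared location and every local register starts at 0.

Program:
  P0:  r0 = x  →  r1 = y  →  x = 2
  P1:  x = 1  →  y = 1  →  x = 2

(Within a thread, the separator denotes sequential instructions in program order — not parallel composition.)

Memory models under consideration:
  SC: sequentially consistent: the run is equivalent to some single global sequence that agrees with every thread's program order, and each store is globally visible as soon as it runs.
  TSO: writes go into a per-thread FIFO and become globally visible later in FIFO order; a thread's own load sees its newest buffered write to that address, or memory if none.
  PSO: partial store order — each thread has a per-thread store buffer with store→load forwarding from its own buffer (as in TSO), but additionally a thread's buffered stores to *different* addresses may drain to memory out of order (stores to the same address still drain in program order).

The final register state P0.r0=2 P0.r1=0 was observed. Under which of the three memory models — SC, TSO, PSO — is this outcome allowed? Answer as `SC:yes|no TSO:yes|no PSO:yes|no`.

outcome vector order: (P0.r0,P0.r1)
SC (5): 0/0; 0/1; 1/0; 1/1; 2/1
TSO (5): 0/0; 0/1; 1/0; 1/1; 2/1
PSO (6): 0/0; 0/1; 1/0; 1/1; 2/0; 2/1
target 2/0 ∈ {PSO}

SC:no TSO:no PSO:yes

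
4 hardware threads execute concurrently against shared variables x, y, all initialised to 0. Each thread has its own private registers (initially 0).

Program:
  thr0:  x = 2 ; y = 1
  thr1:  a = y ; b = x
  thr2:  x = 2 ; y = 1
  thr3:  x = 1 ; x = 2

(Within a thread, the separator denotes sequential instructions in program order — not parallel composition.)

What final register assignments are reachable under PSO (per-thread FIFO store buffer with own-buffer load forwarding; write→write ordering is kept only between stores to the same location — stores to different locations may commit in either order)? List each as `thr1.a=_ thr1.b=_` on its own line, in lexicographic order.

thr1.a=0 thr1.b=0
thr1.a=0 thr1.b=1
thr1.a=0 thr1.b=2
thr1.a=1 thr1.b=0
thr1.a=1 thr1.b=1
thr1.a=1 thr1.b=2

outcome vector order: (thr1.a,thr1.b)
|PSO outcomes| = 6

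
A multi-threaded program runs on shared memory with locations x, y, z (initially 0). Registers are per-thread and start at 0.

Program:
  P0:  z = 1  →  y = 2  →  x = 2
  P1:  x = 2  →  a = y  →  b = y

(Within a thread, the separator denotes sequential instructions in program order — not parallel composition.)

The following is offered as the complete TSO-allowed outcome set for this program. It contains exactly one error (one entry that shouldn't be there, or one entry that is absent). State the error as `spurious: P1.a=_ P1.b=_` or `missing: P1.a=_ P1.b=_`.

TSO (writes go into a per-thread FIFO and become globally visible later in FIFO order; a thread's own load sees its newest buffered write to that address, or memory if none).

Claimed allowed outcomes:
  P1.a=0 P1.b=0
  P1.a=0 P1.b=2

outcome vector order: (P1.a,P1.b)
TSO: 3 outcomes — {00, 02, 22}
TSO∖claimed = {22}

missing: P1.a=2 P1.b=2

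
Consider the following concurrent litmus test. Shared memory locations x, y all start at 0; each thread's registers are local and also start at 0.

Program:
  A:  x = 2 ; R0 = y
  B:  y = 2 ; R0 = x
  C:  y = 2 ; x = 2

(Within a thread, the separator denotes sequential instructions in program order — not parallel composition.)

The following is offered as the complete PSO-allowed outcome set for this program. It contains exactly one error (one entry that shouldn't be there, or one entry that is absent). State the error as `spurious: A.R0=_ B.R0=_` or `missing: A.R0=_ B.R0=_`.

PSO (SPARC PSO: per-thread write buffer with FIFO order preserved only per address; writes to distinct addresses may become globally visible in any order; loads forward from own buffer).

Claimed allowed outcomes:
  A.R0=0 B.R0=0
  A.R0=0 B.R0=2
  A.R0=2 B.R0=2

missing: A.R0=2 B.R0=0

outcome vector order: (A.R0,B.R0)
under PSO → (0,0); (0,2); (2,0); (2,2)
PSO∖claimed = {(2,0)}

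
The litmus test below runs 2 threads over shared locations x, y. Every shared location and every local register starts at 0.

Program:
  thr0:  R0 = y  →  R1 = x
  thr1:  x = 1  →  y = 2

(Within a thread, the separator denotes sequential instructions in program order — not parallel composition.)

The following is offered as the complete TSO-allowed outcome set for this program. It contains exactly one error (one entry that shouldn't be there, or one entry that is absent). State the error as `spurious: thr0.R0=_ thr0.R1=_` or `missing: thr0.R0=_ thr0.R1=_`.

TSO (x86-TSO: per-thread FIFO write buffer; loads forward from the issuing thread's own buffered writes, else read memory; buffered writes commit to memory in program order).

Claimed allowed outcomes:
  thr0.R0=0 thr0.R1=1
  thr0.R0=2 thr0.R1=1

outcome vector order: (thr0.R0,thr0.R1)
under TSO → (0,0) (0,1) (2,1)
TSO∖claimed = {(0,0)}

missing: thr0.R0=0 thr0.R1=0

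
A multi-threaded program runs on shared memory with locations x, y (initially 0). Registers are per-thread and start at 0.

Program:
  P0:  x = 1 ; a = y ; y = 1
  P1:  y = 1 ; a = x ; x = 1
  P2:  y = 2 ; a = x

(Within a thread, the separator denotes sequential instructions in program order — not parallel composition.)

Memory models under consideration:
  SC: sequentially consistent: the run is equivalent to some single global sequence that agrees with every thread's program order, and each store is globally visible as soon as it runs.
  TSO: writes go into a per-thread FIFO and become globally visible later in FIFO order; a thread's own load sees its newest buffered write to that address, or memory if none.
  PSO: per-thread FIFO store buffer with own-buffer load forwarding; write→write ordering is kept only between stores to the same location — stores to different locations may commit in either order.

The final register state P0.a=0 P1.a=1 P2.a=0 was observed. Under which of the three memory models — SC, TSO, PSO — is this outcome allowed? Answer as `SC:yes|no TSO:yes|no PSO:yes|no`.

SC:no TSO:yes PSO:yes

outcome vector order: (P0.a,P1.a,P2.a)
SC (9): (0,1,1); (1,0,0); (1,0,1); (1,1,0); (1,1,1); (2,0,0); (2,0,1); (2,1,0); (2,1,1)
TSO (12): (0,0,0); (0,0,1); (0,1,0); (0,1,1); (1,0,0); (1,0,1); (1,1,0); (1,1,1); (2,0,0); (2,0,1); (2,1,0); (2,1,1)
PSO (12): (0,0,0); (0,0,1); (0,1,0); (0,1,1); (1,0,0); (1,0,1); (1,1,0); (1,1,1); (2,0,0); (2,0,1); (2,1,0); (2,1,1)
target (0,1,0) ∈ {TSO,PSO}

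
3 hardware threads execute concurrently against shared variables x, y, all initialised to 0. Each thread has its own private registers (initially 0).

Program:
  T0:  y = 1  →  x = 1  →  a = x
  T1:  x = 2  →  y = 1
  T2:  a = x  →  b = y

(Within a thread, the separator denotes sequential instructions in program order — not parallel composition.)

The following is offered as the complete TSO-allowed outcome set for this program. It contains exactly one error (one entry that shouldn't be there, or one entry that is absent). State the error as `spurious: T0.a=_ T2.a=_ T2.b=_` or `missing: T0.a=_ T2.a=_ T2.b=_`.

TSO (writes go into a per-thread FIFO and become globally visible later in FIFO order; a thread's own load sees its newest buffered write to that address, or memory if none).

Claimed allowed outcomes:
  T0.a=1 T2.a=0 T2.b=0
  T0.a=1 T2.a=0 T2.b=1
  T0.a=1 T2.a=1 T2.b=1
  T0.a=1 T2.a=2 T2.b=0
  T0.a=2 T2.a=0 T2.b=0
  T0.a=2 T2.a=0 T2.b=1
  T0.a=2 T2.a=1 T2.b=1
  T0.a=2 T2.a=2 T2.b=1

outcome vector order: (T0.a,T2.a,T2.b)
under TSO → <1 0 0>; <1 0 1>; <1 1 1>; <1 2 0>; <1 2 1>; <2 0 0>; <2 0 1>; <2 1 1>; <2 2 1>
TSO∖claimed = {<1 2 1>}

missing: T0.a=1 T2.a=2 T2.b=1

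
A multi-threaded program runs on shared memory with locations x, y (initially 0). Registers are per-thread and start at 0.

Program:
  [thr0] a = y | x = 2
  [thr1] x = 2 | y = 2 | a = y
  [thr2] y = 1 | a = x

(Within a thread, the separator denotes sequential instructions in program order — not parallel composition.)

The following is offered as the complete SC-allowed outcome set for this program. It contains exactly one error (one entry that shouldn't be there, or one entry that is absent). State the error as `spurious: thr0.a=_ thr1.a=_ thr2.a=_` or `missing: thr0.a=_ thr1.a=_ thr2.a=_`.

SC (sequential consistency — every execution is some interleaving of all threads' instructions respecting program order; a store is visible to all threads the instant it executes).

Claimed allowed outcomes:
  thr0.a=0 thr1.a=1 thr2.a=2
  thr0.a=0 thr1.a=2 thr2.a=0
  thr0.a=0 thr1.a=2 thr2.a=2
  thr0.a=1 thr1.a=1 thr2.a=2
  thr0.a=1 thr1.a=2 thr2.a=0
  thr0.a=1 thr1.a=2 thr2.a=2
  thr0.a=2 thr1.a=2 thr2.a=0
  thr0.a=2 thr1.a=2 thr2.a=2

outcome vector order: (thr0.a,thr1.a,thr2.a)
SC (9): 0/1/2, 0/2/0, 0/2/2, 1/1/2, 1/2/0, 1/2/2, 2/1/2, 2/2/0, 2/2/2
SC∖claimed = {2/1/2}

missing: thr0.a=2 thr1.a=1 thr2.a=2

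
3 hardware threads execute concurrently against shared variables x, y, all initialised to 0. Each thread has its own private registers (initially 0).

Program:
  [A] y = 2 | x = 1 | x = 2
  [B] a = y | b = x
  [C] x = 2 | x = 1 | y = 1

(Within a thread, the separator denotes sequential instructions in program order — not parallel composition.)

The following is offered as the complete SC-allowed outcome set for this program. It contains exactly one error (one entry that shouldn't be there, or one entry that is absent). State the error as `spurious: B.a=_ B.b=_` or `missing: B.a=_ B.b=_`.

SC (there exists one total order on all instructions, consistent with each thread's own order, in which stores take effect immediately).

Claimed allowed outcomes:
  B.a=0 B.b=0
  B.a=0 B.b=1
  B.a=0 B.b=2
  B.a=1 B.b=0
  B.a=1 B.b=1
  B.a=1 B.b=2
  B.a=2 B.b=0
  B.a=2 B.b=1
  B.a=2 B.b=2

outcome vector order: (B.a,B.b)
SC (8): 0/0 0/1 0/2 1/1 1/2 2/0 2/1 2/2
claimed∖SC = {1/0}

spurious: B.a=1 B.b=0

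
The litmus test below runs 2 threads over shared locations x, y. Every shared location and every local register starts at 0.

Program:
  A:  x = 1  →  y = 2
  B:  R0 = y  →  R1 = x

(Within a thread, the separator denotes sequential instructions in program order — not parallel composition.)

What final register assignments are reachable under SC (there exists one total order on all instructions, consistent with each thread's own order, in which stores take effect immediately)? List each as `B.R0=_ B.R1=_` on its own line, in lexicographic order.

B.R0=0 B.R1=0
B.R0=0 B.R1=1
B.R0=2 B.R1=1

outcome vector order: (B.R0,B.R1)
|SC outcomes| = 3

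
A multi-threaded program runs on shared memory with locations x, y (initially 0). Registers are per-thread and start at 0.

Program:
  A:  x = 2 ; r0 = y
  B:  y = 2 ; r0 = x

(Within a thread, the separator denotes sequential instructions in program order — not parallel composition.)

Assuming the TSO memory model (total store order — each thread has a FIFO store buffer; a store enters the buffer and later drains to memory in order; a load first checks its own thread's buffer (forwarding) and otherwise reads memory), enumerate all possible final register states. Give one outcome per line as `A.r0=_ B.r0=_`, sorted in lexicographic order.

A.r0=0 B.r0=0
A.r0=0 B.r0=2
A.r0=2 B.r0=0
A.r0=2 B.r0=2

outcome vector order: (A.r0,B.r0)
|TSO outcomes| = 4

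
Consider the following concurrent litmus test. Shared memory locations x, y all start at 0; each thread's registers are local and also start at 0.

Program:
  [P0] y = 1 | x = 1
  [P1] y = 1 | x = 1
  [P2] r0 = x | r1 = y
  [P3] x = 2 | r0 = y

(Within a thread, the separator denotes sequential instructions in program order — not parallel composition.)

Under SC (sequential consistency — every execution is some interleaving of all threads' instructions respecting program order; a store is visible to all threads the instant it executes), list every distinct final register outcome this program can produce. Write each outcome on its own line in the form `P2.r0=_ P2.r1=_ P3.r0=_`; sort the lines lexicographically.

outcome vector order: (P2.r0,P2.r1,P3.r0)
|SC outcomes| = 10

P2.r0=0 P2.r1=0 P3.r0=0
P2.r0=0 P2.r1=0 P3.r0=1
P2.r0=0 P2.r1=1 P3.r0=0
P2.r0=0 P2.r1=1 P3.r0=1
P2.r0=1 P2.r1=1 P3.r0=0
P2.r0=1 P2.r1=1 P3.r0=1
P2.r0=2 P2.r1=0 P3.r0=0
P2.r0=2 P2.r1=0 P3.r0=1
P2.r0=2 P2.r1=1 P3.r0=0
P2.r0=2 P2.r1=1 P3.r0=1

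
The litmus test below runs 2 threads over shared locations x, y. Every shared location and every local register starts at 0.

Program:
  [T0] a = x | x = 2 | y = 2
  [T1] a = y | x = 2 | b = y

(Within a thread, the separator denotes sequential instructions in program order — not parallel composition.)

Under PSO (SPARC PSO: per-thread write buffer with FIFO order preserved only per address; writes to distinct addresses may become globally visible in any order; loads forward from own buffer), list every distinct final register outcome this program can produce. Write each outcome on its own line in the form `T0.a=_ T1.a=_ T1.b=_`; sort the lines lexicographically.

T0.a=0 T1.a=0 T1.b=0
T0.a=0 T1.a=0 T1.b=2
T0.a=0 T1.a=2 T1.b=2
T0.a=2 T1.a=0 T1.b=0
T0.a=2 T1.a=0 T1.b=2

outcome vector order: (T0.a,T1.a,T1.b)
|PSO outcomes| = 5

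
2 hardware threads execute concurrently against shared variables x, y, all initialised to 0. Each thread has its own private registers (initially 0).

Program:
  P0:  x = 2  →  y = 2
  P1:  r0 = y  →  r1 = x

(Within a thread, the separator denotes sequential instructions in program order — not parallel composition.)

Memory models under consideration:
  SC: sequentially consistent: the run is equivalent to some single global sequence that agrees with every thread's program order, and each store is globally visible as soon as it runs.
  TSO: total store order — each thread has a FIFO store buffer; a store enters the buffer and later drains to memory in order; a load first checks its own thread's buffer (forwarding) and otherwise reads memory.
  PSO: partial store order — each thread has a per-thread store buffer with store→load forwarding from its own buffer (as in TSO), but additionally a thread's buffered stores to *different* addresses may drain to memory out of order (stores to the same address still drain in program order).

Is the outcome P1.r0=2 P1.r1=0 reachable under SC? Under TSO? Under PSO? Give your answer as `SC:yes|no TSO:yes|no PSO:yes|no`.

outcome vector order: (P1.r0,P1.r1)
under SC → 0/0 0/2 2/2
under TSO → 0/0 0/2 2/2
under PSO → 0/0 0/2 2/0 2/2
target 2/0 ∈ {PSO}

SC:no TSO:no PSO:yes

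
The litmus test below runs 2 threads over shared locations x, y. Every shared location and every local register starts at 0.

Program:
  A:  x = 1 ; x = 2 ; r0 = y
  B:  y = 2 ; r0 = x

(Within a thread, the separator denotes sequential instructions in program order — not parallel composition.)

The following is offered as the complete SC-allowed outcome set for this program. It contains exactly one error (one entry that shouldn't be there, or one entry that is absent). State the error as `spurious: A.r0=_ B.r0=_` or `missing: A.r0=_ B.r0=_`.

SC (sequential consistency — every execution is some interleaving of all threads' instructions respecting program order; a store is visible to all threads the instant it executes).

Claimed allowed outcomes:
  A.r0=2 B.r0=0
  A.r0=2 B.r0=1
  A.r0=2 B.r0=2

missing: A.r0=0 B.r0=2

outcome vector order: (A.r0,B.r0)
under SC → 0/2, 2/0, 2/1, 2/2
SC∖claimed = {0/2}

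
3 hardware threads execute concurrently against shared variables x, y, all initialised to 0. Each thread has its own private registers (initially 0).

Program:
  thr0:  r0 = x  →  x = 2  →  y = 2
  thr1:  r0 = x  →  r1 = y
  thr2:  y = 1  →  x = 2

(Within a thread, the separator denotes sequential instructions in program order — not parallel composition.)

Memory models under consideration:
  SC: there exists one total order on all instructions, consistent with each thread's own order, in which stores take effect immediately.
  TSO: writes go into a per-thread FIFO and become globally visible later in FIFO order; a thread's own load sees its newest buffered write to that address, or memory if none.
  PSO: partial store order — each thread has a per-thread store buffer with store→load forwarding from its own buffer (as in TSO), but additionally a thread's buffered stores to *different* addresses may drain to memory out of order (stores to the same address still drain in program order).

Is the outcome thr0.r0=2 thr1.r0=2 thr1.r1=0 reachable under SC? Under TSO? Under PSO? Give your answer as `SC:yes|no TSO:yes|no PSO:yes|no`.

SC:no TSO:no PSO:yes

outcome vector order: (thr0.r0,thr1.r0,thr1.r1)
[SC] allowed = {000 001 002 020 021 022 200 201 202 221 222}
[TSO] allowed = {000 001 002 020 021 022 200 201 202 221 222}
[PSO] allowed = {000 001 002 020 021 022 200 201 202 220 221 222}
target 220 ∈ {PSO}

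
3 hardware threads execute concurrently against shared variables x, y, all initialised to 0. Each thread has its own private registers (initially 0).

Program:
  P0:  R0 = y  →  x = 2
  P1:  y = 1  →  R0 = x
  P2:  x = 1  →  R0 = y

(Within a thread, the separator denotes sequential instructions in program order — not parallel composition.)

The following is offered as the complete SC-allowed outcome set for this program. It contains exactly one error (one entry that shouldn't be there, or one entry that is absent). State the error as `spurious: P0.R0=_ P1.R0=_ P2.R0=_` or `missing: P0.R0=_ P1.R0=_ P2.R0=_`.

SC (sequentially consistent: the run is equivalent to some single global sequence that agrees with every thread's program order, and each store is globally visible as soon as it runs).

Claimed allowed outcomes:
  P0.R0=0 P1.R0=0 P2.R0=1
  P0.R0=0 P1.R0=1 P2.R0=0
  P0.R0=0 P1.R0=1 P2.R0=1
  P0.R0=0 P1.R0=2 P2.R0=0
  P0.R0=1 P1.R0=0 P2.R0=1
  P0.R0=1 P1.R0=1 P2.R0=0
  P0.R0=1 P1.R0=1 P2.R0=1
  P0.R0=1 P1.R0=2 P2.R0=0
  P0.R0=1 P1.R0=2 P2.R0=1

missing: P0.R0=0 P1.R0=2 P2.R0=1

outcome vector order: (P0.R0,P1.R0,P2.R0)
under SC → 0/0/1 0/1/0 0/1/1 0/2/0 0/2/1 1/0/1 1/1/0 1/1/1 1/2/0 1/2/1
SC∖claimed = {0/2/1}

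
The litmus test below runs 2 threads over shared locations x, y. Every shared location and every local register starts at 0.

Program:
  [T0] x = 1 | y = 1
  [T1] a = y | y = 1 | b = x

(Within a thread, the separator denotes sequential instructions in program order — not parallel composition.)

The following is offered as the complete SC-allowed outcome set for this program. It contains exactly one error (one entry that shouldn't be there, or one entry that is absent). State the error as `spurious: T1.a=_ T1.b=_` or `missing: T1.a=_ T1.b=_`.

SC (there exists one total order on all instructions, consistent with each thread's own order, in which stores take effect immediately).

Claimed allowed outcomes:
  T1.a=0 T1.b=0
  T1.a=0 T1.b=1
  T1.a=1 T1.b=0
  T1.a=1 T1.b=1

outcome vector order: (T1.a,T1.b)
under SC → 00, 01, 11
claimed∖SC = {10}

spurious: T1.a=1 T1.b=0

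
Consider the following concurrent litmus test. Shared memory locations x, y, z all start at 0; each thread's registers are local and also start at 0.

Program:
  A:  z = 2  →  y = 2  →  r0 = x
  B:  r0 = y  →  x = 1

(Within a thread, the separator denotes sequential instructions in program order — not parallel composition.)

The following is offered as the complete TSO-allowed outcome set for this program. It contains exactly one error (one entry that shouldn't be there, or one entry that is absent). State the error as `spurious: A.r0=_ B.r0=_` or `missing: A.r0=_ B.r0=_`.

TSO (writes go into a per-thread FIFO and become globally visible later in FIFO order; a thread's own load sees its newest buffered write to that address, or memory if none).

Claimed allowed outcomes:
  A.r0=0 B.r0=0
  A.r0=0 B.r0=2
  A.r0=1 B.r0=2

missing: A.r0=1 B.r0=0

outcome vector order: (A.r0,B.r0)
TSO: 4 outcomes — {0/0, 0/2, 1/0, 1/2}
TSO∖claimed = {1/0}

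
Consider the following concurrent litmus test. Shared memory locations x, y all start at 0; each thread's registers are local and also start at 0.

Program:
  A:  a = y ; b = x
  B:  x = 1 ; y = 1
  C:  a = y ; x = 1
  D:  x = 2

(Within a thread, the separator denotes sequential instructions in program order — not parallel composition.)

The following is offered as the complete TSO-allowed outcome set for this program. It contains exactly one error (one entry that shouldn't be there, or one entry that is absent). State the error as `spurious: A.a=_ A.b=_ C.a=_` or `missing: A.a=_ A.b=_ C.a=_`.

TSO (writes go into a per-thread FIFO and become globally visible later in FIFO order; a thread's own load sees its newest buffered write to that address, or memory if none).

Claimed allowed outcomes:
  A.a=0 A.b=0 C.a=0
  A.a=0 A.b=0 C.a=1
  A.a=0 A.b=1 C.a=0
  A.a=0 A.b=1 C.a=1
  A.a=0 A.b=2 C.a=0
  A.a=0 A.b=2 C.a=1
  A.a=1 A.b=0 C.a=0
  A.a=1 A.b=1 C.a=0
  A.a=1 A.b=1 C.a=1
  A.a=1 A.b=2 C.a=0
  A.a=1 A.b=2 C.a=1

outcome vector order: (A.a,A.b,C.a)
under TSO → (0,0,0); (0,0,1); (0,1,0); (0,1,1); (0,2,0); (0,2,1); (1,1,0); (1,1,1); (1,2,0); (1,2,1)
claimed∖TSO = {(1,0,0)}

spurious: A.a=1 A.b=0 C.a=0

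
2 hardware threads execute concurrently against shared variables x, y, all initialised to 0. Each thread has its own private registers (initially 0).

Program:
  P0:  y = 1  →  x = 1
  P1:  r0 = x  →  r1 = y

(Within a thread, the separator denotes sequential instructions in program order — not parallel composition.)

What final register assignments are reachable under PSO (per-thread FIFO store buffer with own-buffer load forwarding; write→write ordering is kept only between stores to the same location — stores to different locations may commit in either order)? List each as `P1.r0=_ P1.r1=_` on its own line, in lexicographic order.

P1.r0=0 P1.r1=0
P1.r0=0 P1.r1=1
P1.r0=1 P1.r1=0
P1.r0=1 P1.r1=1

outcome vector order: (P1.r0,P1.r1)
|PSO outcomes| = 4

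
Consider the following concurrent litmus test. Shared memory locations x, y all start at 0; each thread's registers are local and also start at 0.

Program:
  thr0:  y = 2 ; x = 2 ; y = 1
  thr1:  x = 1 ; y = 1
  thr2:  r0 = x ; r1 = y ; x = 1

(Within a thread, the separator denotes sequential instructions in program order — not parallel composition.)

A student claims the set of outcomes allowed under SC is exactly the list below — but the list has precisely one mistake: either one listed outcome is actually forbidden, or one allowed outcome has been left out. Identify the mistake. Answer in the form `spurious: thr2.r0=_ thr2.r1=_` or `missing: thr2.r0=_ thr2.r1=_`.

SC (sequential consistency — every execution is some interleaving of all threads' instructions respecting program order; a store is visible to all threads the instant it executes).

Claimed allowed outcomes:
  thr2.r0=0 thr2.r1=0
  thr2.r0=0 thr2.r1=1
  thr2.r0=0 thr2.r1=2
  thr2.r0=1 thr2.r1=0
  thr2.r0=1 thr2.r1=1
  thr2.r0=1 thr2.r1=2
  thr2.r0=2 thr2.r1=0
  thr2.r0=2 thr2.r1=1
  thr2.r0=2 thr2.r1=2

outcome vector order: (thr2.r0,thr2.r1)
SC (8): 00 01 02 10 11 12 21 22
claimed∖SC = {20}

spurious: thr2.r0=2 thr2.r1=0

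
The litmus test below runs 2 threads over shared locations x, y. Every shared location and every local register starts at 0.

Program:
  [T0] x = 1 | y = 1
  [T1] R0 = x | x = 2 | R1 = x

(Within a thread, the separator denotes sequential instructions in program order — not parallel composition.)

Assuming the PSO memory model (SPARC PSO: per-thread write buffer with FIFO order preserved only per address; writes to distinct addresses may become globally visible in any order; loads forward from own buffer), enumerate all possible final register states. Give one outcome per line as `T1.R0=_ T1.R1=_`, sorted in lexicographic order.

T1.R0=0 T1.R1=1
T1.R0=0 T1.R1=2
T1.R0=1 T1.R1=2

outcome vector order: (T1.R0,T1.R1)
|PSO outcomes| = 3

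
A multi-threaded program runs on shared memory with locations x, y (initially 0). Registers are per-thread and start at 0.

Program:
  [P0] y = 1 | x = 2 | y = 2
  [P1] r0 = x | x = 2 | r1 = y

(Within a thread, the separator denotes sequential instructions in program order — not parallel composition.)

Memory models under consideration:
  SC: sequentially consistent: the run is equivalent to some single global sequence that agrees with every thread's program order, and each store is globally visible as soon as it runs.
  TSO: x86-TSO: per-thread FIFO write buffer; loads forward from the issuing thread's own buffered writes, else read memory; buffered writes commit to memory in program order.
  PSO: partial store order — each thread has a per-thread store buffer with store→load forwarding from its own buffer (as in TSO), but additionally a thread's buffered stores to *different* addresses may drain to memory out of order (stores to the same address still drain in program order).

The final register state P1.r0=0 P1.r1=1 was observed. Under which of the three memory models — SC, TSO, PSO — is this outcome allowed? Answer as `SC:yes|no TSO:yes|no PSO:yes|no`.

outcome vector order: (P1.r0,P1.r1)
[SC] allowed = {00; 01; 02; 21; 22}
[TSO] allowed = {00; 01; 02; 21; 22}
[PSO] allowed = {00; 01; 02; 20; 21; 22}
target 01 ∈ {SC,TSO,PSO}

SC:yes TSO:yes PSO:yes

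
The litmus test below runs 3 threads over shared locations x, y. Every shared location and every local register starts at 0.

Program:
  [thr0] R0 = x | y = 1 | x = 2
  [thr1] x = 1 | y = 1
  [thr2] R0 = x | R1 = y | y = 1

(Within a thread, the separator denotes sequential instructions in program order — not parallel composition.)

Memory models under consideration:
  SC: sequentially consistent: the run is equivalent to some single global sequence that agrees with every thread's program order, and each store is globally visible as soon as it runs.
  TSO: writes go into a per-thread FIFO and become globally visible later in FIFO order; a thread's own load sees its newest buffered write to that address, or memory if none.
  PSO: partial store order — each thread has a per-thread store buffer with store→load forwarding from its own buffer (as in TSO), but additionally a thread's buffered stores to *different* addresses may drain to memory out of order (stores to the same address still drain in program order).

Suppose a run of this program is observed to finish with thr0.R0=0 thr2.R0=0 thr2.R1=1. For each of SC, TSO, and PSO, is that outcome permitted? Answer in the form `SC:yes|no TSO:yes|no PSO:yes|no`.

SC:yes TSO:yes PSO:yes

outcome vector order: (thr0.R0,thr2.R0,thr2.R1)
SC (10): <0 0 0>; <0 0 1>; <0 1 0>; <0 1 1>; <0 2 1>; <1 0 0>; <1 0 1>; <1 1 0>; <1 1 1>; <1 2 1>
TSO (10): <0 0 0>; <0 0 1>; <0 1 0>; <0 1 1>; <0 2 1>; <1 0 0>; <1 0 1>; <1 1 0>; <1 1 1>; <1 2 1>
PSO (12): <0 0 0>; <0 0 1>; <0 1 0>; <0 1 1>; <0 2 0>; <0 2 1>; <1 0 0>; <1 0 1>; <1 1 0>; <1 1 1>; <1 2 0>; <1 2 1>
target <0 0 1> ∈ {SC,TSO,PSO}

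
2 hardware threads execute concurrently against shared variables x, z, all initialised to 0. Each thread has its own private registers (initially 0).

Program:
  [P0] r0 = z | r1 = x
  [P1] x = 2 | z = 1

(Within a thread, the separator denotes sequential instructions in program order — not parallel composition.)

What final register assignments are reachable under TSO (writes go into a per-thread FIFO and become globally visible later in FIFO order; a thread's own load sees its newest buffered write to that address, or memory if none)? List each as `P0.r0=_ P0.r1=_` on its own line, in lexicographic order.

P0.r0=0 P0.r1=0
P0.r0=0 P0.r1=2
P0.r0=1 P0.r1=2

outcome vector order: (P0.r0,P0.r1)
|TSO outcomes| = 3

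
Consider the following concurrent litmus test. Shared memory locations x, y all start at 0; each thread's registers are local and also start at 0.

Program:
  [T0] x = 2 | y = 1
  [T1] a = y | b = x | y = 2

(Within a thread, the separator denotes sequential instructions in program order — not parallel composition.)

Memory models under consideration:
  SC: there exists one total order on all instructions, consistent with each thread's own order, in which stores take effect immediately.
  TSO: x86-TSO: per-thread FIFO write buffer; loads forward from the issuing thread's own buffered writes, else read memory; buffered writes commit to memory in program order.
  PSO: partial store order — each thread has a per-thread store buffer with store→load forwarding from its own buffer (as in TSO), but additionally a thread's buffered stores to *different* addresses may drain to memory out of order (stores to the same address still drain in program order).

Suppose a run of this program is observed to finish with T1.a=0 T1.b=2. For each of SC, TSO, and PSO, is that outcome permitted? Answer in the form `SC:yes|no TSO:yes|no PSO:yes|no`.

SC:yes TSO:yes PSO:yes

outcome vector order: (T1.a,T1.b)
SC: 3 outcomes — {(0,0) (0,2) (1,2)}
TSO: 3 outcomes — {(0,0) (0,2) (1,2)}
PSO: 4 outcomes — {(0,0) (0,2) (1,0) (1,2)}
target (0,2) ∈ {SC,TSO,PSO}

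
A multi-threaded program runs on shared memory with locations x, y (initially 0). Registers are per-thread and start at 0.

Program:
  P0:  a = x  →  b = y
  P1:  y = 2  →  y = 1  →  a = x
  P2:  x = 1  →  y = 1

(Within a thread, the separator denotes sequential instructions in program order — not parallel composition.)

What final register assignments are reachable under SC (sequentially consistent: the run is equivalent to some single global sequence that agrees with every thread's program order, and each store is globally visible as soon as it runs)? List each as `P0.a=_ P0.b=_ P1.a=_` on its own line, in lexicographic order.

P0.a=0 P0.b=0 P1.a=0
P0.a=0 P0.b=0 P1.a=1
P0.a=0 P0.b=1 P1.a=0
P0.a=0 P0.b=1 P1.a=1
P0.a=0 P0.b=2 P1.a=0
P0.a=0 P0.b=2 P1.a=1
P0.a=1 P0.b=0 P1.a=1
P0.a=1 P0.b=1 P1.a=0
P0.a=1 P0.b=1 P1.a=1
P0.a=1 P0.b=2 P1.a=1

outcome vector order: (P0.a,P0.b,P1.a)
|SC outcomes| = 10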